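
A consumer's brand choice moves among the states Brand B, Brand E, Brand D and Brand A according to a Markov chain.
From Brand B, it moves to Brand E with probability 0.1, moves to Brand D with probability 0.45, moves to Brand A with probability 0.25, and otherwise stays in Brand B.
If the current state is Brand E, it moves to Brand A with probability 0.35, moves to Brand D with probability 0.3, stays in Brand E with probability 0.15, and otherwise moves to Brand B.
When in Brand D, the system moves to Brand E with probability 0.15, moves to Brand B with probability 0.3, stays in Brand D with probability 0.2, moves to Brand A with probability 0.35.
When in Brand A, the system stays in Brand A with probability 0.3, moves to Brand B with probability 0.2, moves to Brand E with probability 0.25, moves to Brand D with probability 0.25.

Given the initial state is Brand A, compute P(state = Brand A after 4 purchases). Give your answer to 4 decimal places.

0.3115

Propagate the distribution vector 4 purchases from Brand A.
After 0 purchases: (0.0000, 0.0000, 0.0000, 1.0000)
After 1 purchase: (0.2000, 0.2500, 0.2500, 0.3000)
After 2 purchases: (0.2250, 0.1700, 0.2900, 0.3150)
After 3 purchases: (0.2290, 0.1703, 0.2890, 0.3118)
After 4 purchases: (0.2289, 0.1697, 0.2899, 0.3115)
P(in Brand A after 4 purchases) = 0.3115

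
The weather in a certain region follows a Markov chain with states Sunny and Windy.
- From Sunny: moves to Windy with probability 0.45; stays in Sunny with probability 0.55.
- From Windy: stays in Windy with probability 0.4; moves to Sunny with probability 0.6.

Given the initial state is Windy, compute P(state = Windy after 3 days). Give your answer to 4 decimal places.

Propagate the distribution vector 3 days from Windy.
After 0 days: (0.0000, 1.0000)
After 1 day: (0.6000, 0.4000)
After 2 days: (0.5700, 0.4300)
After 3 days: (0.5715, 0.4285)
P(in Windy after 3 days) = 0.4285

0.4285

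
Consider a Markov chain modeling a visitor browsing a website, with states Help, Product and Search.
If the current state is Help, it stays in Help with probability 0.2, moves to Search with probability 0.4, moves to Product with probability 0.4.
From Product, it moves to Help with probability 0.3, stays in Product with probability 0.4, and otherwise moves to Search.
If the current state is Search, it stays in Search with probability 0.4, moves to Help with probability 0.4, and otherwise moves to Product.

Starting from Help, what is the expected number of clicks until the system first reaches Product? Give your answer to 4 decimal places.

Let t(s) be the expected number of clicks to first reach Product from state s, with t(Product) = 0. Conditioning on the first click:
t(Help) = 1 + 0.2·t(Help) + 0.4·t(Search)
t(Search) = 1 + 0.4·t(Help) + 0.4·t(Search)
Solving: t(Help) = 3.1250, t(Search) = 3.7500.
Expected clicks from Help to Product: 3.1250.

3.1250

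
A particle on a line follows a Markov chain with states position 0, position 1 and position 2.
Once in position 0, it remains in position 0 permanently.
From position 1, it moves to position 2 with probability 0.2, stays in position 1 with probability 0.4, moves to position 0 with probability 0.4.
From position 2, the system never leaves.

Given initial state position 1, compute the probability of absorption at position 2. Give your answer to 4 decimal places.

0.3333

Let h(s) be the probability of absorption at position 2 starting from transient state s. Then h(position 2) = 1 and h(position 0) = 0. By first-step analysis:
h(position 1) = 0.4·0 + 0.4·h(position 1) + 0.2·1
Solving: h(position 1) = 0.3333.
Starting from position 1, the probability is 0.3333.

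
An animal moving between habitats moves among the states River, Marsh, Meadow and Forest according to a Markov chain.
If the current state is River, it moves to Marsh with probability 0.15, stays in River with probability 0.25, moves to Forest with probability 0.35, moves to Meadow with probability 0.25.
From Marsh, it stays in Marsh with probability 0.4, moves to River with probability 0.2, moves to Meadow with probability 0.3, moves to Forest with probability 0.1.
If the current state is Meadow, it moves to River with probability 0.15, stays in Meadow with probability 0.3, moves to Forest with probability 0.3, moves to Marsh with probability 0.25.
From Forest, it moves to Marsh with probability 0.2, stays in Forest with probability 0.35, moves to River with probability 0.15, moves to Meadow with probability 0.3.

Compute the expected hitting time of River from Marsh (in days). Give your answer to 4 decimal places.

5.7361

Let t(s) be the expected number of days to first reach River from state s, with t(River) = 0. Conditioning on the first day:
t(Marsh) = 1 + 0.4·t(Marsh) + 0.3·t(Meadow) + 0.1·t(Forest)
t(Meadow) = 1 + 0.25·t(Marsh) + 0.3·t(Meadow) + 0.3·t(Forest)
t(Forest) = 1 + 0.2·t(Marsh) + 0.3·t(Meadow) + 0.35·t(Forest)
Solving: t(Marsh) = 5.7361, t(Meadow) = 6.0994, t(Forest) = 6.1185.
Expected days from Marsh to River: 5.7361.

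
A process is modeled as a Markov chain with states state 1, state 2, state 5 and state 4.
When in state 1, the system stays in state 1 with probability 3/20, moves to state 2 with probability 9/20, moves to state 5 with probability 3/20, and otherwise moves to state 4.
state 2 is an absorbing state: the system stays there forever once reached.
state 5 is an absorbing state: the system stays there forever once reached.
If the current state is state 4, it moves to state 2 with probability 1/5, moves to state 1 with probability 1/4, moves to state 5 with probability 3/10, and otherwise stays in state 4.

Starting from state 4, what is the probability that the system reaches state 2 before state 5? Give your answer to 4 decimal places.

Let h(s) be the probability of absorption at state 2 starting from transient state s. Then h(state 2) = 1 and h(state 5) = 0. By first-step analysis:
h(state 1) = 0.15·h(state 1) + 0.45·1 + 0.15·0 + 0.25·h(state 4)
h(state 4) = 0.25·h(state 1) + 0.2·1 + 0.3·0 + 0.25·h(state 4)
Solving: h(state 1) = 0.6739, h(state 4) = 0.4913.
Starting from state 4, the probability is 0.4913.

0.4913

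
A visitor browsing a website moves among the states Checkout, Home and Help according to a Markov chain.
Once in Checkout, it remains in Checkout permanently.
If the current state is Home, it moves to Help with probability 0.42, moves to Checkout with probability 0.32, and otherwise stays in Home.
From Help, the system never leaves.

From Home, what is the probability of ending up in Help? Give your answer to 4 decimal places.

Let h(s) be the probability of absorption at Help starting from transient state s. Then h(Help) = 1 and h(Checkout) = 0. By first-step analysis:
h(Home) = 0.32·0 + 0.26·h(Home) + 0.42·1
Solving: h(Home) = 0.5676.
Starting from Home, the probability is 0.5676.

0.5676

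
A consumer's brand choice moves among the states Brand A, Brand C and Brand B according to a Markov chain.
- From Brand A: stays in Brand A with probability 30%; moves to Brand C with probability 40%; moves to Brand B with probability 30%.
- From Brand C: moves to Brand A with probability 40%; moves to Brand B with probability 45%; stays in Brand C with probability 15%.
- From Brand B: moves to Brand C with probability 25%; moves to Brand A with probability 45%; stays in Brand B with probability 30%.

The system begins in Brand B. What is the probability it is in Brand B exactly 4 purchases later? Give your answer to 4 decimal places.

Propagate the distribution vector 4 purchases from Brand B.
After 0 purchases: (0.0000, 0.0000, 1.0000)
After 1 purchase: (0.4500, 0.2500, 0.3000)
After 2 purchases: (0.3700, 0.2925, 0.3375)
After 3 purchases: (0.3799, 0.2763, 0.3439)
After 4 purchases: (0.3792, 0.2794, 0.3414)
P(in Brand B after 4 purchases) = 0.3414

0.3414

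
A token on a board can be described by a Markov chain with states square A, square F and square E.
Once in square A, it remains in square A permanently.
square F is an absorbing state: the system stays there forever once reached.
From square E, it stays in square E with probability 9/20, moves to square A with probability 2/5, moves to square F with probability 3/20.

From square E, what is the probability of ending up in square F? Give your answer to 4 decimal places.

0.2727

Let h(s) be the probability of absorption at square F starting from transient state s. Then h(square F) = 1 and h(square A) = 0. By first-step analysis:
h(square E) = 0.4·0 + 0.15·1 + 0.45·h(square E)
Solving: h(square E) = 0.2727.
Starting from square E, the probability is 0.2727.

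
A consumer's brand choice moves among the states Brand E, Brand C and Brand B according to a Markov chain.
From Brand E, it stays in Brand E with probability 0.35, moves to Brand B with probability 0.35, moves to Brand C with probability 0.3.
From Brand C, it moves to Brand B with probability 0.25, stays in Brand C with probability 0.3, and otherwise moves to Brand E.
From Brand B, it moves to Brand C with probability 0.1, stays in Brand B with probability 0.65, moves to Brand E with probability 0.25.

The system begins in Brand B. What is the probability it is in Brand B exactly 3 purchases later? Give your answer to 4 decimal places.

Propagate the distribution vector 3 purchases from Brand B.
After 0 purchases: (0.0000, 0.0000, 1.0000)
After 1 purchase: (0.2500, 0.1000, 0.6500)
After 2 purchases: (0.2950, 0.1700, 0.5350)
After 3 purchases: (0.3135, 0.1930, 0.4935)
P(in Brand B after 3 purchases) = 0.4935

0.4935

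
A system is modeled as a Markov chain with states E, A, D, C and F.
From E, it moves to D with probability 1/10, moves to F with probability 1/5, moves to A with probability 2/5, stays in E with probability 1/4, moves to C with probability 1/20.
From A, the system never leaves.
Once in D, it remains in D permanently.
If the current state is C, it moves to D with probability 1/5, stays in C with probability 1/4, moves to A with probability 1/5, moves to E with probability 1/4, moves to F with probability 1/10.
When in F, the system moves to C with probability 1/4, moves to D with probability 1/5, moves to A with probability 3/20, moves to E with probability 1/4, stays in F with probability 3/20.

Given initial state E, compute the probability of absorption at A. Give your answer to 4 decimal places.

0.7214

Let h(s) be the probability of absorption at A starting from transient state s. Then h(A) = 1 and h(D) = 0. By first-step analysis:
h(E) = 0.25·h(E) + 0.4·1 + 0.1·0 + 0.05·h(C) + 0.2·h(F)
h(C) = 0.25·h(E) + 0.2·1 + 0.2·0 + 0.25·h(C) + 0.1·h(F)
h(F) = 0.25·h(E) + 0.15·1 + 0.2·0 + 0.25·h(C) + 0.15·h(F)
Solving: h(E) = 0.7214, h(C) = 0.5818, h(F) = 0.5597.
Starting from E, the probability is 0.7214.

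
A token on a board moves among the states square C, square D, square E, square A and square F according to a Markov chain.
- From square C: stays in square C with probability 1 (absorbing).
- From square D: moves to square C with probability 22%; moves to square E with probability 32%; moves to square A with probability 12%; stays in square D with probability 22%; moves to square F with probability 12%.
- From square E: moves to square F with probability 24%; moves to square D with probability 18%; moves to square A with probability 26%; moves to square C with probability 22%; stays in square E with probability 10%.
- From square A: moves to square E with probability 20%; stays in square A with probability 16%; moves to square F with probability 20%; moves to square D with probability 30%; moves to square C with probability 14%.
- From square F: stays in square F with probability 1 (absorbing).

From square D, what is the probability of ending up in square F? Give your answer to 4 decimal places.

Let h(s) be the probability of absorption at square F starting from transient state s. Then h(square F) = 1 and h(square C) = 0. By first-step analysis:
h(square D) = 0.22·0 + 0.22·h(square D) + 0.32·h(square E) + 0.12·h(square A) + 0.12·1
h(square E) = 0.22·0 + 0.18·h(square D) + 0.1·h(square E) + 0.26·h(square A) + 0.24·1
h(square A) = 0.14·0 + 0.3·h(square D) + 0.2·h(square E) + 0.16·h(square A) + 0.2·1
Solving: h(square D) = 0.4396, h(square E) = 0.5033, h(square A) = 0.5149.
Starting from square D, the probability is 0.4396.

0.4396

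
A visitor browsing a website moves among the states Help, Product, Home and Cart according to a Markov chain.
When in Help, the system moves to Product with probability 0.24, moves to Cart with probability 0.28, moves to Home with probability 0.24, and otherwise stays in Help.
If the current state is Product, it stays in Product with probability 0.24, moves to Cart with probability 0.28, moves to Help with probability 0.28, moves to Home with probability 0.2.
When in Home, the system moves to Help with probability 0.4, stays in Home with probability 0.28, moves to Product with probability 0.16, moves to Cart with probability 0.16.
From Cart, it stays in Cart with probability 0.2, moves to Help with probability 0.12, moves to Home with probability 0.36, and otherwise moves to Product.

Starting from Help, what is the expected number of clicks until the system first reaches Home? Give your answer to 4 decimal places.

3.8361

Let t(s) be the expected number of clicks to first reach Home from state s, with t(Home) = 0. Conditioning on the first click:
t(Help) = 1 + 0.24·t(Help) + 0.24·t(Product) + 0.28·t(Cart)
t(Product) = 1 + 0.28·t(Help) + 0.24·t(Product) + 0.28·t(Cart)
t(Cart) = 1 + 0.12·t(Help) + 0.32·t(Product) + 0.2·t(Cart)
Solving: t(Help) = 3.8361, t(Product) = 3.9895, t(Cart) = 3.4212.
Expected clicks from Help to Home: 3.8361.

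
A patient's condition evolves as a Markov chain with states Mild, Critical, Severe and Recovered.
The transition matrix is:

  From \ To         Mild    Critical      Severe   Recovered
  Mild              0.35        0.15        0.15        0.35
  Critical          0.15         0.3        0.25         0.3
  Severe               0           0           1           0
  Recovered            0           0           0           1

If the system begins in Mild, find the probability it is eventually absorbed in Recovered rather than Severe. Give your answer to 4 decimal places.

Let h(s) be the probability of absorption at Recovered starting from transient state s. Then h(Recovered) = 1 and h(Severe) = 0. By first-step analysis:
h(Mild) = 0.35·h(Mild) + 0.15·h(Critical) + 0.15·0 + 0.35·1
h(Critical) = 0.15·h(Mild) + 0.3·h(Critical) + 0.25·0 + 0.3·1
Solving: h(Mild) = 0.6705, h(Critical) = 0.5723.
Starting from Mild, the probability is 0.6705.

0.6705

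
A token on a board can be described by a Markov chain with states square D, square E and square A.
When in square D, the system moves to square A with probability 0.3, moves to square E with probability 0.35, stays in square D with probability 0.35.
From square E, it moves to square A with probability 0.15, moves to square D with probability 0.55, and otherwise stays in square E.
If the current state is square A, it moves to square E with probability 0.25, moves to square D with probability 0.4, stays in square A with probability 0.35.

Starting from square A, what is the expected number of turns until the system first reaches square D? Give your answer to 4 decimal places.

2.2754

Let t(s) be the expected number of turns to first reach square D from state s, with t(square D) = 0. Conditioning on the first turn:
t(square E) = 1 + 0.3·t(square E) + 0.15·t(square A)
t(square A) = 1 + 0.25·t(square E) + 0.35·t(square A)
Solving: t(square E) = 1.9162, t(square A) = 2.2754.
Expected turns from square A to square D: 2.2754.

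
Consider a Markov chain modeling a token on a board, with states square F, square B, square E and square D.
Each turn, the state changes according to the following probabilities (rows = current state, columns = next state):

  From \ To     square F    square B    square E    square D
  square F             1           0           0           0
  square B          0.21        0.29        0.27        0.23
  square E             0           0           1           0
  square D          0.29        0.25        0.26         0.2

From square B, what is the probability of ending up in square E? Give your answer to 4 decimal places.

0.5403

Let h(s) be the probability of absorption at square E starting from transient state s. Then h(square E) = 1 and h(square F) = 0. By first-step analysis:
h(square B) = 0.21·0 + 0.29·h(square B) + 0.27·1 + 0.23·h(square D)
h(square D) = 0.29·0 + 0.25·h(square B) + 0.26·1 + 0.2·h(square D)
Solving: h(square B) = 0.5403, h(square D) = 0.4938.
Starting from square B, the probability is 0.5403.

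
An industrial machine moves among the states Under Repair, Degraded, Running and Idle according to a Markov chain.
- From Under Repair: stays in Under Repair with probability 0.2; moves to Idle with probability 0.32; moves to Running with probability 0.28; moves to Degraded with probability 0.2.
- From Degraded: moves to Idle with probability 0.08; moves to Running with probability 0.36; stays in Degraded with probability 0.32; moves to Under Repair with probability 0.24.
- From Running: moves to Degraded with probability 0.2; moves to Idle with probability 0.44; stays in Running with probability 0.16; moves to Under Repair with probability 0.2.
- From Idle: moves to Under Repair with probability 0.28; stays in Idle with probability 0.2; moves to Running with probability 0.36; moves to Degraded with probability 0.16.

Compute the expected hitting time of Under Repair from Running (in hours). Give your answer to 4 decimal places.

Let t(s) be the expected number of hours to first reach Under Repair from state s, with t(Under Repair) = 0. Conditioning on the first hour:
t(Degraded) = 1 + 0.32·t(Degraded) + 0.36·t(Running) + 0.08·t(Idle)
t(Running) = 1 + 0.2·t(Degraded) + 0.16·t(Running) + 0.44·t(Idle)
t(Idle) = 1 + 0.16·t(Degraded) + 0.36·t(Running) + 0.2·t(Idle)
Solving: t(Degraded) = 4.2275, t(Running) = 4.3108, t(Idle) = 4.0354.
Expected hours from Running to Under Repair: 4.3108.

4.3108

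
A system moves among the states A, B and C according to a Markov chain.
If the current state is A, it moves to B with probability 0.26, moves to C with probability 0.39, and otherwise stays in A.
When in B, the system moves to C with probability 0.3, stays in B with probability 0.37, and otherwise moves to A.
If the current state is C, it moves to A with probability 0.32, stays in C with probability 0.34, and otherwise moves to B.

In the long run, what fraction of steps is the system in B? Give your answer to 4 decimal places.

Let the stationary distribution be π with π = πP and π_1 + π_2 + π_3 = 1.
π_1 = 0.35·π_1 + 0.33·π_2 + 0.32·π_3
π_2 = 0.26·π_1 + 0.37·π_2 + 0.34·π_3
Solving with the normalization constraint gives π = (0.3332, 0.3230, 0.3437).
So the stationary probability of B is 0.3230.

0.3230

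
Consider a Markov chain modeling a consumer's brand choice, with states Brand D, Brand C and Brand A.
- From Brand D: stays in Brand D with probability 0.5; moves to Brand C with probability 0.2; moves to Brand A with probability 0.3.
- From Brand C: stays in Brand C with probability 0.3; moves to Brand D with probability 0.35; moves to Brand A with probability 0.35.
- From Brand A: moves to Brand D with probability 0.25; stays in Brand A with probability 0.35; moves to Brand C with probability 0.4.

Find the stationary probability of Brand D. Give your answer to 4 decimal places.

0.3728

Let the stationary distribution be π with π = πP and π_1 + π_2 + π_3 = 1.
π_1 = 0.5·π_1 + 0.35·π_2 + 0.25·π_3
π_2 = 0.2·π_1 + 0.3·π_2 + 0.4·π_3
Solving with the normalization constraint gives π = (0.3728, 0.2959, 0.3314).
So the stationary probability of Brand D is 0.3728.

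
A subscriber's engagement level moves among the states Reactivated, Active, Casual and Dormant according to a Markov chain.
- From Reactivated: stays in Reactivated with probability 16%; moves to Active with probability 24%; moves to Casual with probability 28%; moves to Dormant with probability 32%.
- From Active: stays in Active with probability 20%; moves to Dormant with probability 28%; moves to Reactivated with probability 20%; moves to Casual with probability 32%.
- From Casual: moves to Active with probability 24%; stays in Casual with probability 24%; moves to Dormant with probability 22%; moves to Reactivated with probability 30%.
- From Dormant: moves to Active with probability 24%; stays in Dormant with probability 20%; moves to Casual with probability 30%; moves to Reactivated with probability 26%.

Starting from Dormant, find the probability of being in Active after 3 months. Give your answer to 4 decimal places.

0.2308

Propagate the distribution vector 3 months from Dormant.
After 0 months: (0.0000, 0.0000, 0.0000, 1.0000)
After 1 month: (0.2600, 0.2400, 0.3000, 0.2000)
After 2 months: (0.2316, 0.2304, 0.2816, 0.2564)
After 3 months: (0.2343, 0.2308, 0.2831, 0.2519)
P(in Active after 3 months) = 0.2308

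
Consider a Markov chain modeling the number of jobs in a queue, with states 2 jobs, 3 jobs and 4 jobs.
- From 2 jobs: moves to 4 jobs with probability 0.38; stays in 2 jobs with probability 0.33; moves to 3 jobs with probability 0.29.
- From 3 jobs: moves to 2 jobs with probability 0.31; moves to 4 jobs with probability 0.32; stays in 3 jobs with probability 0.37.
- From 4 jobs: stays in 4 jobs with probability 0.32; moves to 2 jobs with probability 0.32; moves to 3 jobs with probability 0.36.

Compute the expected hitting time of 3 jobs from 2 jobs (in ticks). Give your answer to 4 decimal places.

3.1737

Let t(s) be the expected number of ticks to first reach 3 jobs from state s, with t(3 jobs) = 0. Conditioning on the first tick:
t(2 jobs) = 1 + 0.33·t(2 jobs) + 0.38·t(4 jobs)
t(4 jobs) = 1 + 0.32·t(2 jobs) + 0.32·t(4 jobs)
Solving: t(2 jobs) = 3.1737, t(4 jobs) = 2.9641.
Expected ticks from 2 jobs to 3 jobs: 3.1737.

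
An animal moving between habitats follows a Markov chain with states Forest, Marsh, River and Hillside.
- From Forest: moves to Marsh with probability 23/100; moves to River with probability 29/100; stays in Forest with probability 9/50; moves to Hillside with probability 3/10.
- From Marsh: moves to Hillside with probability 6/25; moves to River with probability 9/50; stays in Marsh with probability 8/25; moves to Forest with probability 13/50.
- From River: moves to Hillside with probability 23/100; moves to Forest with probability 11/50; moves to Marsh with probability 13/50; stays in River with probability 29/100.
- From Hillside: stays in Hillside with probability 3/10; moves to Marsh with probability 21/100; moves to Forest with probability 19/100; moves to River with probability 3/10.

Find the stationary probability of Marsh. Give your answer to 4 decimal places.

0.2556

Let the stationary distribution be π with π = πP and π_1 + π_2 + π_3 + π_4 = 1.
π_1 = 0.18·π_1 + 0.26·π_2 + 0.22·π_3 + 0.19·π_4
π_2 = 0.23·π_1 + 0.32·π_2 + 0.26·π_3 + 0.21·π_4
π_3 = 0.29·π_1 + 0.18·π_2 + 0.29·π_3 + 0.3·π_4
Solving with the normalization constraint gives π = (0.2137, 0.2556, 0.2645, 0.2661).
So the stationary probability of Marsh is 0.2556.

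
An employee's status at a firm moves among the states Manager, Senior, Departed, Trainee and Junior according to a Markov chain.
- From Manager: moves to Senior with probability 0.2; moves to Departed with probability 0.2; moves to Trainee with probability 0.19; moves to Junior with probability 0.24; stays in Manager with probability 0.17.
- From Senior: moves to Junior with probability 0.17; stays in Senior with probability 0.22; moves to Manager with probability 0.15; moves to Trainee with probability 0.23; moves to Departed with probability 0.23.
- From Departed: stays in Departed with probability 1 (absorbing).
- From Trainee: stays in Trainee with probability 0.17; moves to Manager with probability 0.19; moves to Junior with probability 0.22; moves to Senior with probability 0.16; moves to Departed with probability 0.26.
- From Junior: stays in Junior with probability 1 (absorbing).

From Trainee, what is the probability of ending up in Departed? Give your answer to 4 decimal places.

0.5318

Let h(s) be the probability of absorption at Departed starting from transient state s. Then h(Departed) = 1 and h(Junior) = 0. By first-step analysis:
h(Manager) = 0.17·h(Manager) + 0.2·h(Senior) + 0.2·1 + 0.19·h(Trainee) + 0.24·0
h(Senior) = 0.15·h(Manager) + 0.22·h(Senior) + 0.23·1 + 0.23·h(Trainee) + 0.17·0
h(Trainee) = 0.19·h(Manager) + 0.16·h(Senior) + 0.26·1 + 0.17·h(Trainee) + 0.22·0
Solving: h(Manager) = 0.4945, h(Senior) = 0.5468, h(Trainee) = 0.5318.
Starting from Trainee, the probability is 0.5318.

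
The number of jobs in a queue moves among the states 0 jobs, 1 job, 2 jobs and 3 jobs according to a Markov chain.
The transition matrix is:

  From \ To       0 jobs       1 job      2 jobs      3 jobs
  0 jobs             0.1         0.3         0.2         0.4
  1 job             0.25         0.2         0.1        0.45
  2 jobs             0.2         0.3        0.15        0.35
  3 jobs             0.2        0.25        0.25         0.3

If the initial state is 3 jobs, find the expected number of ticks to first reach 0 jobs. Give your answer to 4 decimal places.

Let t(s) be the expected number of ticks to first reach 0 jobs from state s, with t(0 jobs) = 0. Conditioning on the first tick:
t(1 job) = 1 + 0.2·t(1 job) + 0.1·t(2 jobs) + 0.45·t(3 jobs)
t(2 jobs) = 1 + 0.3·t(1 job) + 0.15·t(2 jobs) + 0.35·t(3 jobs)
t(3 jobs) = 1 + 0.25·t(1 job) + 0.25·t(2 jobs) + 0.3·t(3 jobs)
Solving: t(1 job) = 4.4861, t(2 jobs) = 4.6987, t(3 jobs) = 4.7089.
Expected ticks from 3 jobs to 0 jobs: 4.7089.

4.7089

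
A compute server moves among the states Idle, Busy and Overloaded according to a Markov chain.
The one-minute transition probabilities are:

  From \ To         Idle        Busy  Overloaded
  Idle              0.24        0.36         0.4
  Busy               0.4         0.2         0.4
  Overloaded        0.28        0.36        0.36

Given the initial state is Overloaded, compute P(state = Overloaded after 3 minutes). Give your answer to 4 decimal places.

Propagate the distribution vector 3 minutes from Overloaded.
After 0 minutes: (0.0000, 0.0000, 1.0000)
After 1 minute: (0.2800, 0.3600, 0.3600)
After 2 minutes: (0.3120, 0.3024, 0.3856)
After 3 minutes: (0.3038, 0.3116, 0.3846)
P(in Overloaded after 3 minutes) = 0.3846

0.3846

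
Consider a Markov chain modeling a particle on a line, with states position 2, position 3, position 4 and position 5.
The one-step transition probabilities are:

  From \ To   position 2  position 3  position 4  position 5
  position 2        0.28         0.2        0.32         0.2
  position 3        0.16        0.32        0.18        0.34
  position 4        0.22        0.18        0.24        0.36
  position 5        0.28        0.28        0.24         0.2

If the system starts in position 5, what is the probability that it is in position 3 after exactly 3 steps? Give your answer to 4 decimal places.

0.2467

Propagate the distribution vector 3 steps from position 5.
After 0 steps: (0.0000, 0.0000, 0.0000, 1.0000)
After 1 step: (0.2800, 0.2800, 0.2400, 0.2000)
After 2 steps: (0.2320, 0.2448, 0.2456, 0.2776)
After 3 steps: (0.2359, 0.2467, 0.2439, 0.2736)
P(in position 3 after 3 steps) = 0.2467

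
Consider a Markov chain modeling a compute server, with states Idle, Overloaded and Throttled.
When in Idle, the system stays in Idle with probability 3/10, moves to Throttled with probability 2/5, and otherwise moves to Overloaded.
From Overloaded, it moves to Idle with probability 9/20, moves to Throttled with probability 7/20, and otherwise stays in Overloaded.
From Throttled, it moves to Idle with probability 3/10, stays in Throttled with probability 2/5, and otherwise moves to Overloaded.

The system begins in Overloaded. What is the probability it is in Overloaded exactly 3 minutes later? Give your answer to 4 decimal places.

Propagate the distribution vector 3 minutes from Overloaded.
After 0 minutes: (0.0000, 1.0000, 0.0000)
After 1 minute: (0.4500, 0.2000, 0.3500)
After 2 minutes: (0.3300, 0.2800, 0.3900)
After 3 minutes: (0.3420, 0.2720, 0.3860)
P(in Overloaded after 3 minutes) = 0.2720

0.2720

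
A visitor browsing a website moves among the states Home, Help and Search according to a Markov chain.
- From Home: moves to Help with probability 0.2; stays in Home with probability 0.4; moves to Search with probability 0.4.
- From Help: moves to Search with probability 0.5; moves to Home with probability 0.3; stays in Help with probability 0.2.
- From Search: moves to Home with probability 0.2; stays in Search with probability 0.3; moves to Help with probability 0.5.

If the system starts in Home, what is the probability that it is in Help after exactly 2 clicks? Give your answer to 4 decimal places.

Sum over the intermediate state after 1 click:
P = P(Home→Home)·P(Home→Help) + P(Home→Help)·P(Help→Help) + P(Home→Search)·P(Search→Help)
  = 0.4×0.2 + 0.2×0.2 + 0.4×0.5
  = 0.0800 + 0.0400 + 0.2000 = 0.3200

0.3200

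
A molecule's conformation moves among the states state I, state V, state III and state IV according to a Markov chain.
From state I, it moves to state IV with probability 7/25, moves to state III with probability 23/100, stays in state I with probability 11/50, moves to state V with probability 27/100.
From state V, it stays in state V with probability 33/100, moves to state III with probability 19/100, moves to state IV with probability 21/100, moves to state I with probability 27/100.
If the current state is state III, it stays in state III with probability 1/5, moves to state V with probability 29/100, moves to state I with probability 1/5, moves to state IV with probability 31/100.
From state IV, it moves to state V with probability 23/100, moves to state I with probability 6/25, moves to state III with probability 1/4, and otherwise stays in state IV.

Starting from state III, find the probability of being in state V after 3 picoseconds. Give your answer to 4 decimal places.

0.2805

Propagate the distribution vector 3 picoseconds from state III.
After 0 picoseconds: (0.0000, 0.0000, 1.0000, 0.0000)
After 1 picosecond: (0.2000, 0.2900, 0.2000, 0.3100)
After 2 picoseconds: (0.2367, 0.2790, 0.2186, 0.2657)
After 3 picoseconds: (0.2349, 0.2805, 0.2176, 0.2670)
P(in state V after 3 picoseconds) = 0.2805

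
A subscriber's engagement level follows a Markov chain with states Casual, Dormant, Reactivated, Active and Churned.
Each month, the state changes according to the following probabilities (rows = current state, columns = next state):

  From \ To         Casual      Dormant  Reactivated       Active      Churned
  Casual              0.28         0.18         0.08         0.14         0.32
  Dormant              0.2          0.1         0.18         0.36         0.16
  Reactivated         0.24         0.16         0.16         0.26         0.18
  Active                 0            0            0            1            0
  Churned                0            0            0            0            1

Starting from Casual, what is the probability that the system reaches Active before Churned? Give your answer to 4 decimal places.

0.4037

Let h(s) be the probability of absorption at Active starting from transient state s. Then h(Active) = 1 and h(Churned) = 0. By first-step analysis:
h(Casual) = 0.28·h(Casual) + 0.18·h(Dormant) + 0.08·h(Reactivated) + 0.14·1 + 0.32·0
h(Dormant) = 0.2·h(Casual) + 0.1·h(Dormant) + 0.18·h(Reactivated) + 0.36·1 + 0.16·0
h(Reactivated) = 0.24·h(Casual) + 0.16·h(Dormant) + 0.16·h(Reactivated) + 0.26·1 + 0.18·0
Solving: h(Casual) = 0.4037, h(Dormant) = 0.5974, h(Reactivated) = 0.5386.
Starting from Casual, the probability is 0.4037.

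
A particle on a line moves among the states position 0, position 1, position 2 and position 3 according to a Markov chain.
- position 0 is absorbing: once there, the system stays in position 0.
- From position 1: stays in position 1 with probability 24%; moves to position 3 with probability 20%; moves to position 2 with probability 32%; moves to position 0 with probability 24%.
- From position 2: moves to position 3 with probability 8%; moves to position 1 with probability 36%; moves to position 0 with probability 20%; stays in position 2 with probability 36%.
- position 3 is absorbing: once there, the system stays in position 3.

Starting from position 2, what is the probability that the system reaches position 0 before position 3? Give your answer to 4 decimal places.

Let h(s) be the probability of absorption at position 0 starting from transient state s. Then h(position 0) = 1 and h(position 3) = 0. By first-step analysis:
h(position 1) = 0.24·1 + 0.24·h(position 1) + 0.32·h(position 2) + 0.2·0
h(position 2) = 0.2·1 + 0.36·h(position 1) + 0.36·h(position 2) + 0.08·0
Solving: h(position 1) = 0.5862, h(position 2) = 0.6422.
Starting from position 2, the probability is 0.6422.

0.6422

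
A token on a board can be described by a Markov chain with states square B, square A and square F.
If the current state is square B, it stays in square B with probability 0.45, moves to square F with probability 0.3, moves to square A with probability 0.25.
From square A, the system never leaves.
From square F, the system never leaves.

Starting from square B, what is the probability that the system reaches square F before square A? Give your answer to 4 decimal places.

Let h(s) be the probability of absorption at square F starting from transient state s. Then h(square F) = 1 and h(square A) = 0. By first-step analysis:
h(square B) = 0.45·h(square B) + 0.25·0 + 0.3·1
Solving: h(square B) = 0.5455.
Starting from square B, the probability is 0.5455.

0.5455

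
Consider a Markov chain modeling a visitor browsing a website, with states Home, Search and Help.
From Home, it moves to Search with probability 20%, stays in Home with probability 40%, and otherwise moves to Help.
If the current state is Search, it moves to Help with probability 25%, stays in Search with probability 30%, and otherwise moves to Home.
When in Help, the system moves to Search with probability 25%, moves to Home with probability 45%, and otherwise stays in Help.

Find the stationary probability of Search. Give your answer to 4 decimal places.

Let the stationary distribution be π with π = πP and π_1 + π_2 + π_3 = 1.
π_1 = 0.4·π_1 + 0.45·π_2 + 0.45·π_3
π_2 = 0.2·π_1 + 0.3·π_2 + 0.25·π_3
Solving with the normalization constraint gives π = (0.4286, 0.2406, 0.3308).
So the stationary probability of Search is 0.2406.

0.2406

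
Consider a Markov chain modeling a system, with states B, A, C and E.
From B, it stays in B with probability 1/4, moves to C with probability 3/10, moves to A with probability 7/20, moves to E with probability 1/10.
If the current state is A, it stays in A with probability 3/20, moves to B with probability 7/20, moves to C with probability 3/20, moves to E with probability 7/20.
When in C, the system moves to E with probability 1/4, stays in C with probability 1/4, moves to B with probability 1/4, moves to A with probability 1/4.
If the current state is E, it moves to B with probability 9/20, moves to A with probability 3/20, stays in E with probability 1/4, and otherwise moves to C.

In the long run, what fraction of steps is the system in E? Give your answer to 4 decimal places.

Let the stationary distribution be π with π = πP and π_1 + π_2 + π_3 + π_4 = 1.
π_1 = 0.25·π_1 + 0.35·π_2 + 0.25·π_3 + 0.45·π_4
π_2 = 0.35·π_1 + 0.15·π_2 + 0.25·π_3 + 0.15·π_4
π_3 = 0.3·π_1 + 0.15·π_2 + 0.25·π_3 + 0.15·π_4
Solving with the normalization constraint gives π = (0.3187, 0.2357, 0.2198, 0.2258).
So the stationary probability of E is 0.2258.

0.2258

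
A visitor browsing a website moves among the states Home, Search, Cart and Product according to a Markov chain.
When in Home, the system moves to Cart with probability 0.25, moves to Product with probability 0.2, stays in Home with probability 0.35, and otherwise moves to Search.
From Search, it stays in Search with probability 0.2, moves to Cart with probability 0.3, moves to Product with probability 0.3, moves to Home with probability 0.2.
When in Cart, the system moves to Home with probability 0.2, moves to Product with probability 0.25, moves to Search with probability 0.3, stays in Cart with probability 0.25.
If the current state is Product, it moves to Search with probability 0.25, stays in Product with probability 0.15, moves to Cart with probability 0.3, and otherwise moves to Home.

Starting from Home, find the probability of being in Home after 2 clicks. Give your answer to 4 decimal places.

Propagate the distribution vector 2 clicks from Home.
After 0 clicks: (1.0000, 0.0000, 0.0000, 0.0000)
After 1 click: (0.3500, 0.2000, 0.2500, 0.2000)
After 2 clicks: (0.2725, 0.2350, 0.2700, 0.2225)
P(in Home after 2 clicks) = 0.2725

0.2725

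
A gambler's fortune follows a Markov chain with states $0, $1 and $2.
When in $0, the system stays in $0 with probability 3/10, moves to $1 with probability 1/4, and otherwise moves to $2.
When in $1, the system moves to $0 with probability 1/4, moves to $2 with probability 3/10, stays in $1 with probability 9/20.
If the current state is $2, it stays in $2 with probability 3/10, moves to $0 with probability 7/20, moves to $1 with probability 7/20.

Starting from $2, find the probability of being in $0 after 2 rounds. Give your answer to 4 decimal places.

0.2975

Sum over the intermediate state after 1 round:
P = P($2→$0)·P($0→$0) + P($2→$1)·P($1→$0) + P($2→$2)·P($2→$0)
  = 0.35×0.3 + 0.35×0.25 + 0.3×0.35
  = 0.1050 + 0.0875 + 0.1050 = 0.2975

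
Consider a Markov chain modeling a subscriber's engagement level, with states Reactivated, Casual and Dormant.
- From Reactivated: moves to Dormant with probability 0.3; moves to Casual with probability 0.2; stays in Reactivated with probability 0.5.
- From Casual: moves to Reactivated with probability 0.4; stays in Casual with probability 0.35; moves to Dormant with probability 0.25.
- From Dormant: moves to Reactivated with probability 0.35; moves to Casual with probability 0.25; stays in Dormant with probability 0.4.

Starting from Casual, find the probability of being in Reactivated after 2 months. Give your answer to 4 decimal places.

0.4275

Sum over the intermediate state after 1 month:
P = P(Casual→Reactivated)·P(Reactivated→Reactivated) + P(Casual→Casual)·P(Casual→Reactivated) + P(Casual→Dormant)·P(Dormant→Reactivated)
  = 0.4×0.5 + 0.35×0.4 + 0.25×0.35
  = 0.2000 + 0.1400 + 0.0875 = 0.4275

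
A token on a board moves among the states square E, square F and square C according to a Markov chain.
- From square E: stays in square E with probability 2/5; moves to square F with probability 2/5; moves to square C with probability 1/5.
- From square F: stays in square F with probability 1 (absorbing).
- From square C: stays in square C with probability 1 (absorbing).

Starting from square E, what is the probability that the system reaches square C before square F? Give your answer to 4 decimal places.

Let h(s) be the probability of absorption at square C starting from transient state s. Then h(square C) = 1 and h(square F) = 0. By first-step analysis:
h(square E) = 0.4·h(square E) + 0.4·0 + 0.2·1
Solving: h(square E) = 0.3333.
Starting from square E, the probability is 0.3333.

0.3333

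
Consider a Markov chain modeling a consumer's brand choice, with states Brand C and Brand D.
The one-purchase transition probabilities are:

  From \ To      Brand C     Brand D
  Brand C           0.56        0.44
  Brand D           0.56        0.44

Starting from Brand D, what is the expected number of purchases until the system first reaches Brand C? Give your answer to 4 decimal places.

1.7857

Let t(s) be the expected number of purchases to first reach Brand C from state s, with t(Brand C) = 0. Conditioning on the first purchase:
t(Brand D) = 1 + 0.44·t(Brand D)
Solving: t(Brand D) = 1.7857.
Expected purchases from Brand D to Brand C: 1.7857.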